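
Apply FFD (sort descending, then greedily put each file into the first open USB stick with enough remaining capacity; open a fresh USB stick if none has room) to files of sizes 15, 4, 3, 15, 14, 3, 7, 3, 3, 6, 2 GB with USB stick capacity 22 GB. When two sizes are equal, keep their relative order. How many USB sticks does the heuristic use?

Sorted descending: 15, 15, 14, 7, 6, 4, 3, 3, 3, 3, 2.
  15 → USB stick 1 (new)  [load 15/22]
  15 → USB stick 2 (new)  [load 15/22]
  14 → USB stick 3 (new)  [load 14/22]
  7 → USB stick 1  [load 22/22]
  6 → USB stick 2  [load 21/22]
  4 → USB stick 3  [load 18/22]
  3 → USB stick 3  [load 21/22]
  3 → USB stick 4 (new)  [load 3/22]
  3 → USB stick 4  [load 6/22]
  3 → USB stick 4  [load 9/22]
  2 → USB stick 4  [load 11/22]
4 USB sticks opened.

4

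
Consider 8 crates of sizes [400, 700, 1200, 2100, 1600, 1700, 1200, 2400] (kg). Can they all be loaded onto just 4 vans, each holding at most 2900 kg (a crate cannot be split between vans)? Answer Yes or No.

A valid assignment using 4 vans:
  van 1: 2400 + 400 = 2800
  van 2: 2100 + 700 = 2800
  van 3: 1700 + 1200 = 2900
  van 4: 1600 + 1200 = 2800
Every load is within 2900 kg, so 4 vans suffice.

Yes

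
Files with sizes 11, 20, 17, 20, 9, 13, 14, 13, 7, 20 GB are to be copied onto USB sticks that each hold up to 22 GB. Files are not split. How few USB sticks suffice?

8

Total = 20 + 20 + 20 + 17 + 14 + 13 + 13 + 11 + 9 + 7 = 144 GB.
Lower bound: ⌈144/22⌉ = 7 USB sticks.
A packing using 8 USB sticks:
  USB stick 1: 20 = 20
  USB stick 2: 20 = 20
  USB stick 3: 20 = 20
  USB stick 4: 17 = 17
  USB stick 5: 14 + 7 = 21
  USB stick 6: 13 + 9 = 22
  USB stick 7: 13 = 13
  USB stick 8: 11 = 11
No arrangement into 7 USB sticks stays within capacity, so 8 is optimal.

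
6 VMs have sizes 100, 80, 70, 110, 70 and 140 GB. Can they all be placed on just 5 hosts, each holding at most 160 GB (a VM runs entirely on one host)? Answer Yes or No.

A valid assignment using 5 hosts:
  host 1: 140 = 140
  host 2: 110 = 110
  host 3: 100 = 100
  host 4: 80 + 70 = 150
  host 5: 70 = 70
Every load is within 160 GB, so 5 hosts suffice.

Yes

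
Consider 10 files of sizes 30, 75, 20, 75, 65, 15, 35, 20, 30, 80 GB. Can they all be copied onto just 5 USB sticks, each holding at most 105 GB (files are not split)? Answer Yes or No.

A valid assignment using 5 USB sticks:
  USB stick 1: 80 + 20 = 100
  USB stick 2: 75 + 30 = 105
  USB stick 3: 75 + 30 = 105
  USB stick 4: 65 + 35 = 100
  USB stick 5: 20 + 15 = 35
Every load is within 105 GB, so 5 USB sticks suffice.

Yes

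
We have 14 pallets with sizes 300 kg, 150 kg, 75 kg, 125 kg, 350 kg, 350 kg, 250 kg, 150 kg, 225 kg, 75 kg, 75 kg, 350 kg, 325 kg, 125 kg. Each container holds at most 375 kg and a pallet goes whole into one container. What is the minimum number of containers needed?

9

Total = 350 + 350 + 350 + 325 + 300 + 250 + 225 + 150 + 150 + 125 + 125 + 75 + 75 + 75 = 2925 kg.
Lower bound: ⌈2925/375⌉ = 8 containers.
A packing using 9 containers:
  container 1: 350 = 350
  container 2: 350 = 350
  container 3: 350 = 350
  container 4: 325 = 325
  container 5: 300 + 75 = 375
  container 6: 250 + 125 = 375
  container 7: 225 + 150 = 375
  container 8: 150 + 125 + 75 = 350
  container 9: 75 = 75
No arrangement into 8 containers stays within capacity, so 9 is optimal.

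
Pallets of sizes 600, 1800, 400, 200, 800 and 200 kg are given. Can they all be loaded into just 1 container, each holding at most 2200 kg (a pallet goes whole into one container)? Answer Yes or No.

No

Total = 4000 kg; ⌈4000/2200⌉ = 2.
At least 2 containers are required, but only 1 is allowed.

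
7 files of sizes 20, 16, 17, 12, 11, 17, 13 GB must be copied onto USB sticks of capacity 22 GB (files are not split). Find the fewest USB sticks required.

Total = 20 + 17 + 17 + 16 + 13 + 12 + 11 = 106 GB.
Lower bound: ⌈106/22⌉ = 5 USB sticks.
Also, 6 files each exceed 11 GB, and no two of those can share a USB stick, so at least 6 USB sticks are needed.
A packing using 7 USB sticks:
  USB stick 1: 20 = 20
  USB stick 2: 17 = 17
  USB stick 3: 17 = 17
  USB stick 4: 16 = 16
  USB stick 5: 13 = 13
  USB stick 6: 12 = 12
  USB stick 7: 11 = 11
No arrangement into 6 USB sticks stays within capacity, so 7 is optimal.

7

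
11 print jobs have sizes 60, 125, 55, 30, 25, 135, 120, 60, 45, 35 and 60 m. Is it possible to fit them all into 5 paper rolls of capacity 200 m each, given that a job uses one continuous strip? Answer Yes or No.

Yes

A valid assignment using 4 paper rolls:
  roll 1: 135 + 60 = 195
  roll 2: 125 + 60 = 185
  roll 3: 120 + 60 = 180
  roll 4: 55 + 45 + 35 + 30 + 25 = 190
That uses only 4 ≤ 5, so 5 paper rolls are enough.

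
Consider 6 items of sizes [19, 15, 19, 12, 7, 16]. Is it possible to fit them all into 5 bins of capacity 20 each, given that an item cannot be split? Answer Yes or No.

A valid assignment using 5 bins:
  bin 1: 19 = 19
  bin 2: 19 = 19
  bin 3: 16 = 16
  bin 4: 15 = 15
  bin 5: 12 + 7 = 19
Every load is within 20, so 5 bins suffice.

Yes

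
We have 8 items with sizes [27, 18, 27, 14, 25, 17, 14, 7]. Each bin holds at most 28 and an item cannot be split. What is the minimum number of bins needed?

6

Total = 27 + 27 + 25 + 18 + 17 + 14 + 14 + 7 = 149.
Lower bound: ⌈149/28⌉ = 6 bins.
A packing using 6 bins:
  bin 1: 27 = 27
  bin 2: 27 = 27
  bin 3: 25 = 25
  bin 4: 18 + 7 = 25
  bin 5: 17 = 17
  bin 6: 14 + 14 = 28
This matches the lower bound, so 6 is optimal.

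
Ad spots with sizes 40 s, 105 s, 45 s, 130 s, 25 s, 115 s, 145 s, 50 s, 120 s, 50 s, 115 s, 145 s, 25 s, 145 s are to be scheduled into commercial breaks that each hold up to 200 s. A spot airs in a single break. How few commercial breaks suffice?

8

Total = 145 + 145 + 145 + 130 + 120 + 115 + 115 + 105 + 50 + 50 + 45 + 40 + 25 + 25 = 1255 s.
Lower bound: ⌈1255/200⌉ = 7 commercial breaks.
Also, 8 ad spots each exceed 100 s, and no two of those can share a break, so at least 8 commercial breaks are needed.
A packing using 8 commercial breaks:
  break 1: 145 + 50 = 195
  break 2: 145 + 50 = 195
  break 3: 145 + 45 = 190
  break 4: 130 + 40 + 25 = 195
  break 5: 120 + 25 = 145
  break 6: 115 = 115
  break 7: 115 = 115
  break 8: 105 = 105
This matches the lower bound, so 8 is optimal.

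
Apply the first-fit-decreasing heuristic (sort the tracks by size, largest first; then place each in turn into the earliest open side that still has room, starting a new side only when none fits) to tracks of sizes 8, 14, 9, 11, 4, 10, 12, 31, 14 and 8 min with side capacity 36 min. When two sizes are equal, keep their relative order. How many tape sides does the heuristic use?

Sorted descending: 31, 14, 14, 12, 11, 10, 9, 8, 8, 4.
  31 → side 1 (new)  [load 31/36]
  14 → side 2 (new)  [load 14/36]
  14 → side 2  [load 28/36]
  12 → side 3 (new)  [load 12/36]
  11 → side 3  [load 23/36]
  10 → side 3  [load 33/36]
  9 → side 4 (new)  [load 9/36]
  8 → side 2  [load 36/36]
  8 → side 4  [load 17/36]
  4 → side 1  [load 35/36]
4 tape sides opened.

4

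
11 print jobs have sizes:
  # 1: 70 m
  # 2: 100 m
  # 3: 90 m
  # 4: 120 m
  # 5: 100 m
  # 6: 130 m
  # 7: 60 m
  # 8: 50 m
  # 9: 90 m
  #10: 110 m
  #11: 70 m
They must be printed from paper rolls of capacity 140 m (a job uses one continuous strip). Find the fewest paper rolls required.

Total = 130 + 120 + 110 + 100 + 100 + 90 + 90 + 70 + 70 + 60 + 50 = 990 m.
Lower bound: ⌈990/140⌉ = 8 paper rolls.
A packing using 9 paper rolls:
  roll 1: 130 = 130
  roll 2: 120 = 120
  roll 3: 110 = 110
  roll 4: 100 = 100
  roll 5: 100 = 100
  roll 6: 90 + 50 = 140
  roll 7: 90 = 90
  roll 8: 70 + 70 = 140
  roll 9: 60 = 60
No arrangement into 8 paper rolls stays within capacity, so 9 is optimal.

9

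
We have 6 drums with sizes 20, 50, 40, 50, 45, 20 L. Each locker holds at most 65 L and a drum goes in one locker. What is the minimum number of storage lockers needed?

Total = 50 + 50 + 45 + 40 + 20 + 20 = 225 L.
Lower bound: ⌈225/65⌉ = 4 storage lockers.
A packing using 4 storage lockers:
  locker 1: 50 = 50
  locker 2: 50 = 50
  locker 3: 45 + 20 = 65
  locker 4: 40 + 20 = 60
This matches the lower bound, so 4 is optimal.

4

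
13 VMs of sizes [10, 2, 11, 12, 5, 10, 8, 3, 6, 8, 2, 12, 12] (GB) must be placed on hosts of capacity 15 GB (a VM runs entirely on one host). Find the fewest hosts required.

8

Total = 12 + 12 + 12 + 11 + 10 + 10 + 8 + 8 + 6 + 5 + 3 + 2 + 2 = 101 GB.
Lower bound: ⌈101/15⌉ = 7 hosts.
Also, 8 VMs each exceed 15/2 GB, and no two of those can share a host, so at least 8 hosts are needed.
A packing using 8 hosts:
  host 1: 12 + 3 = 15
  host 2: 12 + 2 = 14
  host 3: 12 + 2 = 14
  host 4: 11 = 11
  host 5: 10 + 5 = 15
  host 6: 10 = 10
  host 7: 8 + 6 = 14
  host 8: 8 = 8
This matches the lower bound, so 8 is optimal.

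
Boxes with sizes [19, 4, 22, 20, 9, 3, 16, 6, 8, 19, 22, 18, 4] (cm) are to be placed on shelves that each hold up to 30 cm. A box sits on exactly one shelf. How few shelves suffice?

Total = 22 + 22 + 20 + 19 + 19 + 18 + 16 + 9 + 8 + 6 + 4 + 4 + 3 = 170 cm.
Lower bound: ⌈170/30⌉ = 6 shelves.
Also, 7 boxes each exceed 15 cm, and no two of those can share a shelf, so at least 7 shelves are needed.
A packing using 7 shelves:
  shelf 1: 22 + 8 = 30
  shelf 2: 22 + 6 = 28
  shelf 3: 20 + 9 = 29
  shelf 4: 19 + 4 + 4 + 3 = 30
  shelf 5: 19 = 19
  shelf 6: 18 = 18
  shelf 7: 16 = 16
This matches the lower bound, so 7 is optimal.

7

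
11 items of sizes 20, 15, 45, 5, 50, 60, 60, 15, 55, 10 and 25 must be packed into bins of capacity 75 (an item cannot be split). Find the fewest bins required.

5

Total = 60 + 60 + 55 + 50 + 45 + 25 + 20 + 15 + 15 + 10 + 5 = 360.
Lower bound: ⌈360/75⌉ = 5 bins.
A packing using 5 bins:
  bin 1: 60 + 15 = 75
  bin 2: 60 + 15 = 75
  bin 3: 55 + 20 = 75
  bin 4: 50 + 25 = 75
  bin 5: 45 + 10 + 5 = 60
This matches the lower bound, so 5 is optimal.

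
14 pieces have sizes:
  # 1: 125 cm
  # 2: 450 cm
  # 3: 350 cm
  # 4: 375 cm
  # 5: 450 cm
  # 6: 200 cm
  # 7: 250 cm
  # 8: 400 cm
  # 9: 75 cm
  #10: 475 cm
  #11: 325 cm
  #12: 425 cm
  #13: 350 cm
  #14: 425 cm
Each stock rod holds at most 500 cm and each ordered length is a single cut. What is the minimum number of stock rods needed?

Total = 475 + 450 + 450 + 425 + 425 + 400 + 375 + 350 + 350 + 325 + 250 + 200 + 125 + 75 = 4675 cm.
Lower bound: ⌈4675/500⌉ = 10 stock rods.
A packing using 11 stock rods:
  stock rod 1: 475 = 475
  stock rod 2: 450 = 450
  stock rod 3: 450 = 450
  stock rod 4: 425 + 75 = 500
  stock rod 5: 425 = 425
  stock rod 6: 400 = 400
  stock rod 7: 375 + 125 = 500
  stock rod 8: 350 = 350
  stock rod 9: 350 = 350
  stock rod 10: 325 = 325
  stock rod 11: 250 + 200 = 450
No arrangement into 10 stock rods stays within capacity, so 11 is optimal.

11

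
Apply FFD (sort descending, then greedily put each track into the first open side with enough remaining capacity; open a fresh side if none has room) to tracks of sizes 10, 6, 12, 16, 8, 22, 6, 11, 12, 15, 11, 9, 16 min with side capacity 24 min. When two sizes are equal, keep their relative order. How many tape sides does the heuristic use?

Sorted descending: 22, 16, 16, 15, 12, 12, 11, 11, 10, 9, 8, 6, 6.
  22 → side 1 (new)  [load 22/24]
  16 → side 2 (new)  [load 16/24]
  16 → side 3 (new)  [load 16/24]
  15 → side 4 (new)  [load 15/24]
  12 → side 5 (new)  [load 12/24]
  12 → side 5  [load 24/24]
  11 → side 6 (new)  [load 11/24]
  11 → side 6  [load 22/24]
  10 → side 7 (new)  [load 10/24]
  9 → side 4  [load 24/24]
  8 → side 2  [load 24/24]
  6 → side 3  [load 22/24]
  6 → side 7  [load 16/24]
7 tape sides opened.

7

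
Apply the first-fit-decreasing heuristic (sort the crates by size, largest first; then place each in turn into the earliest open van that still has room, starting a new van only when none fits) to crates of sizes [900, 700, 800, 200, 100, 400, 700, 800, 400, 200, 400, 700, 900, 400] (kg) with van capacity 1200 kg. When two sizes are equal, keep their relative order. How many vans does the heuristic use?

Sorted descending: 900, 900, 800, 800, 700, 700, 700, 400, 400, 400, 400, 200, 200, 100.
  900 → van 1 (new)  [load 900/1200]
  900 → van 2 (new)  [load 900/1200]
  800 → van 3 (new)  [load 800/1200]
  800 → van 4 (new)  [load 800/1200]
  700 → van 5 (new)  [load 700/1200]
  700 → van 6 (new)  [load 700/1200]
  700 → van 7 (new)  [load 700/1200]
  400 → van 3  [load 1200/1200]
  400 → van 4  [load 1200/1200]
  400 → van 5  [load 1100/1200]
  400 → van 6  [load 1100/1200]
  200 → van 1  [load 1100/1200]
  200 → van 2  [load 1100/1200]
  100 → van 1  [load 1200/1200]
7 vans opened.

7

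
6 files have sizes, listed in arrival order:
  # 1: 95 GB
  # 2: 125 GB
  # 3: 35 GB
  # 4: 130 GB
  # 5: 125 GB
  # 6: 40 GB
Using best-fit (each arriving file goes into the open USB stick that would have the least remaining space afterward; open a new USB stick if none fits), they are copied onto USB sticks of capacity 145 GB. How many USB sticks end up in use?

  95 → USB stick 1 (new)  [load 95/145]
  125 → USB stick 2 (new)  [load 125/145]
  35 → USB stick 1  [load 130/145]
  130 → USB stick 3 (new)  [load 130/145]
  125 → USB stick 4 (new)  [load 125/145]
  40 → USB stick 5 (new)  [load 40/145]
5 USB sticks opened.

5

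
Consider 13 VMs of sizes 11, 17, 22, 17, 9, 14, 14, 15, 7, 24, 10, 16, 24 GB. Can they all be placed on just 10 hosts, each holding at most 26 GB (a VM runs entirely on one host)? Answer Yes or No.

A valid assignment using 9 hosts:
  host 1: 24 = 24
  host 2: 24 = 24
  host 3: 22 = 22
  host 4: 17 + 9 = 26
  host 5: 17 + 7 = 24
  host 6: 16 + 10 = 26
  host 7: 15 + 11 = 26
  host 8: 14 = 14
  host 9: 14 = 14
That uses only 9 ≤ 10, so 10 hosts are enough.

Yes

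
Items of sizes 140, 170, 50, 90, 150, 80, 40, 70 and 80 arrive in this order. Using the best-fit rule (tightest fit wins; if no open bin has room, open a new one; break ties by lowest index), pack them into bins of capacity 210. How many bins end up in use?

  140 → bin 1 (new)  [load 140/210]
  170 → bin 2 (new)  [load 170/210]
  50 → bin 1  [load 190/210]
  90 → bin 3 (new)  [load 90/210]
  150 → bin 4 (new)  [load 150/210]
  80 → bin 3  [load 170/210]
  40 → bin 2  [load 210/210]
  70 → bin 5 (new)  [load 70/210]
  80 → bin 5  [load 150/210]
5 bins opened.

5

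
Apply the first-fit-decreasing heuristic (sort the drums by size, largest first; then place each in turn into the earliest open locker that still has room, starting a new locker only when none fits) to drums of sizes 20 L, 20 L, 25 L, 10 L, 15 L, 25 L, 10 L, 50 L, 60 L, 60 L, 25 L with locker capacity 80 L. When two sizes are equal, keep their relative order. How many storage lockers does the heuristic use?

5

Sorted descending: 60, 60, 50, 25, 25, 25, 20, 20, 15, 10, 10.
  60 → locker 1 (new)  [load 60/80]
  60 → locker 2 (new)  [load 60/80]
  50 → locker 3 (new)  [load 50/80]
  25 → locker 3  [load 75/80]
  25 → locker 4 (new)  [load 25/80]
  25 → locker 4  [load 50/80]
  20 → locker 1  [load 80/80]
  20 → locker 2  [load 80/80]
  15 → locker 4  [load 65/80]
  10 → locker 4  [load 75/80]
  10 → locker 5 (new)  [load 10/80]
5 storage lockers opened.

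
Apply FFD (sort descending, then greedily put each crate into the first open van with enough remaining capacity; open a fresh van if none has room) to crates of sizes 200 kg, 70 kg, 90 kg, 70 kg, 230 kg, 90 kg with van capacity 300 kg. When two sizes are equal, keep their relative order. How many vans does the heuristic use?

3

Sorted descending: 230, 200, 90, 90, 70, 70.
  230 → van 1 (new)  [load 230/300]
  200 → van 2 (new)  [load 200/300]
  90 → van 2  [load 290/300]
  90 → van 3 (new)  [load 90/300]
  70 → van 1  [load 300/300]
  70 → van 3  [load 160/300]
3 vans opened.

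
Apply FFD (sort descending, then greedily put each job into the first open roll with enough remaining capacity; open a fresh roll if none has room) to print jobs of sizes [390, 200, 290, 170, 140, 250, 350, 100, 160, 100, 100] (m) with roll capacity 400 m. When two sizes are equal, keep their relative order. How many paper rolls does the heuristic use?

Sorted descending: 390, 350, 290, 250, 200, 170, 160, 140, 100, 100, 100.
  390 → roll 1 (new)  [load 390/400]
  350 → roll 2 (new)  [load 350/400]
  290 → roll 3 (new)  [load 290/400]
  250 → roll 4 (new)  [load 250/400]
  200 → roll 5 (new)  [load 200/400]
  170 → roll 5  [load 370/400]
  160 → roll 6 (new)  [load 160/400]
  140 → roll 4  [load 390/400]
  100 → roll 3  [load 390/400]
  100 → roll 6  [load 260/400]
  100 → roll 6  [load 360/400]
6 paper rolls opened.

6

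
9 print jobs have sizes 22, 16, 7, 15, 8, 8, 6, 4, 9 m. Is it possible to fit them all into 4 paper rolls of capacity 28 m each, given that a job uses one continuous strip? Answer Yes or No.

Yes

A valid assignment using 4 paper rolls:
  roll 1: 22 + 6 = 28
  roll 2: 16 + 9 = 25
  roll 3: 15 + 8 + 4 = 27
  roll 4: 8 + 7 = 15
Every load is within 28 m, so 4 paper rolls suffice.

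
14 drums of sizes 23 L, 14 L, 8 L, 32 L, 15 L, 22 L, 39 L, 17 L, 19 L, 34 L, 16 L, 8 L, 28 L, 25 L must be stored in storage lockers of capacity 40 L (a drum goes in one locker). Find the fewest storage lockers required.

8

Total = 39 + 34 + 32 + 28 + 25 + 23 + 22 + 19 + 17 + 16 + 15 + 14 + 8 + 8 = 300 L.
Lower bound: ⌈300/40⌉ = 8 storage lockers.
A packing using 8 storage lockers:
  locker 1: 39 = 39
  locker 2: 34 = 34
  locker 3: 32 + 8 = 40
  locker 4: 28 + 8 = 36
  locker 5: 25 + 15 = 40
  locker 6: 23 + 17 = 40
  locker 7: 22 + 16 = 38
  locker 8: 19 + 14 = 33
This matches the lower bound, so 8 is optimal.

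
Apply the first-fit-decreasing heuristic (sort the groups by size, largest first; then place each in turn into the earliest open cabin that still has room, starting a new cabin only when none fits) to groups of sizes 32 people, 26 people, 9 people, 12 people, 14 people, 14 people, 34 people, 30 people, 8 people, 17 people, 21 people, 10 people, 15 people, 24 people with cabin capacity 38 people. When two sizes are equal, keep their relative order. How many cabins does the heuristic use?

Sorted descending: 34, 32, 30, 26, 24, 21, 17, 15, 14, 14, 12, 10, 9, 8.
  34 → cabin 1 (new)  [load 34/38]
  32 → cabin 2 (new)  [load 32/38]
  30 → cabin 3 (new)  [load 30/38]
  26 → cabin 4 (new)  [load 26/38]
  24 → cabin 5 (new)  [load 24/38]
  21 → cabin 6 (new)  [load 21/38]
  17 → cabin 6  [load 38/38]
  15 → cabin 7 (new)  [load 15/38]
  14 → cabin 5  [load 38/38]
  14 → cabin 7  [load 29/38]
  12 → cabin 4  [load 38/38]
  10 → cabin 8 (new)  [load 10/38]
  9 → cabin 7  [load 38/38]
  8 → cabin 3  [load 38/38]
8 cabins opened.

8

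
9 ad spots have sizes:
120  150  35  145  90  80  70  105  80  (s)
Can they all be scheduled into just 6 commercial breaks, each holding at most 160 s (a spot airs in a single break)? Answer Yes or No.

Yes

A valid assignment using 6 commercial breaks:
  break 1: 150 = 150
  break 2: 145 = 145
  break 3: 120 + 35 = 155
  break 4: 105 = 105
  break 5: 90 + 70 = 160
  break 6: 80 + 80 = 160
Every load is within 160 s, so 6 commercial breaks suffice.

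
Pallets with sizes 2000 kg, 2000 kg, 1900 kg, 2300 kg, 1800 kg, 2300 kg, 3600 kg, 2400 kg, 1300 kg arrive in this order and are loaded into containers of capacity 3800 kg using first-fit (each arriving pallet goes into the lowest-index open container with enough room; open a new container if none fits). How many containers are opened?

7

  2000 → container 1 (new)  [load 2000/3800]
  2000 → container 2 (new)  [load 2000/3800]
  1900 → container 3 (new)  [load 1900/3800]
  2300 → container 4 (new)  [load 2300/3800]
  1800 → container 1  [load 3800/3800]
  2300 → container 5 (new)  [load 2300/3800]
  3600 → container 6 (new)  [load 3600/3800]
  2400 → container 7 (new)  [load 2400/3800]
  1300 → container 2  [load 3300/3800]
7 containers opened.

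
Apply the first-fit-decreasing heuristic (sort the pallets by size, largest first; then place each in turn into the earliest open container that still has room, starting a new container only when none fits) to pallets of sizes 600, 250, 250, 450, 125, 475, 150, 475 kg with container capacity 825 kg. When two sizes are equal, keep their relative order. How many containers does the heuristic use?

Sorted descending: 600, 475, 475, 450, 250, 250, 150, 125.
  600 → container 1 (new)  [load 600/825]
  475 → container 2 (new)  [load 475/825]
  475 → container 3 (new)  [load 475/825]
  450 → container 4 (new)  [load 450/825]
  250 → container 2  [load 725/825]
  250 → container 3  [load 725/825]
  150 → container 1  [load 750/825]
  125 → container 4  [load 575/825]
4 containers opened.

4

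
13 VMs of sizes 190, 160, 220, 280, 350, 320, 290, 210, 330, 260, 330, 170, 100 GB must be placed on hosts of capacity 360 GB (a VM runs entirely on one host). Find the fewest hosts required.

Total = 350 + 330 + 330 + 320 + 290 + 280 + 260 + 220 + 210 + 190 + 170 + 160 + 100 = 3210 GB.
Lower bound: ⌈3210/360⌉ = 9 hosts.
Also, 10 VMs each exceed 180 GB, and no two of those can share a host, so at least 10 hosts are needed.
A packing using 11 hosts:
  host 1: 350 = 350
  host 2: 330 = 330
  host 3: 330 = 330
  host 4: 320 = 320
  host 5: 290 = 290
  host 6: 280 = 280
  host 7: 260 + 100 = 360
  host 8: 220 = 220
  host 9: 210 = 210
  host 10: 190 + 170 = 360
  host 11: 160 = 160
No arrangement into 10 hosts stays within capacity, so 11 is optimal.

11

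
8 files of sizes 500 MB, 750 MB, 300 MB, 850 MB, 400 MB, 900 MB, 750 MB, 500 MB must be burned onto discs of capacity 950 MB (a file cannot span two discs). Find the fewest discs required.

Total = 900 + 850 + 750 + 750 + 500 + 500 + 400 + 300 = 4950 MB.
Lower bound: ⌈4950/950⌉ = 6 discs.
A packing using 6 discs:
  disc 1: 900 = 900
  disc 2: 850 = 850
  disc 3: 750 = 750
  disc 4: 750 = 750
  disc 5: 500 + 400 = 900
  disc 6: 500 + 300 = 800
This matches the lower bound, so 6 is optimal.

6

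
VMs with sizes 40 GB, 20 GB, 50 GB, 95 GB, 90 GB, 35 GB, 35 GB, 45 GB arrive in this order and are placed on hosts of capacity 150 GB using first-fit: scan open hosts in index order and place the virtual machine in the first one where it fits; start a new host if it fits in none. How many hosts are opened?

3

  40 → host 1 (new)  [load 40/150]
  20 → host 1  [load 60/150]
  50 → host 1  [load 110/150]
  95 → host 2 (new)  [load 95/150]
  90 → host 3 (new)  [load 90/150]
  35 → host 1  [load 145/150]
  35 → host 2  [load 130/150]
  45 → host 3  [load 135/150]
3 hosts opened.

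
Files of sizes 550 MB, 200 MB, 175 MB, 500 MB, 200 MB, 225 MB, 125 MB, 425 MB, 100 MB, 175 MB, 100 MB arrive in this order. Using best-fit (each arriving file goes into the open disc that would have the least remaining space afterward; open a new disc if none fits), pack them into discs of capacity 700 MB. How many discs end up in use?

4

  550 → disc 1 (new)  [load 550/700]
  200 → disc 2 (new)  [load 200/700]
  175 → disc 2  [load 375/700]
  500 → disc 3 (new)  [load 500/700]
  200 → disc 3  [load 700/700]
  225 → disc 2  [load 600/700]
  125 → disc 1  [load 675/700]
  425 → disc 4 (new)  [load 425/700]
  100 → disc 2  [load 700/700]
  175 → disc 4  [load 600/700]
  100 → disc 4  [load 700/700]
4 discs opened.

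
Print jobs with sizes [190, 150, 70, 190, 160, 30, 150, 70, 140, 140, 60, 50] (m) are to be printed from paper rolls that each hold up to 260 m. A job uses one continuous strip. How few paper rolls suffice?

Total = 190 + 190 + 160 + 150 + 150 + 140 + 140 + 70 + 70 + 60 + 50 + 30 = 1400 m.
Lower bound: ⌈1400/260⌉ = 6 paper rolls.
Also, 7 print jobs each exceed 130 m, and no two of those can share a roll, so at least 7 paper rolls are needed.
A packing using 7 paper rolls:
  roll 1: 190 + 70 = 260
  roll 2: 190 + 70 = 260
  roll 3: 160 + 60 + 30 = 250
  roll 4: 150 + 50 = 200
  roll 5: 150 = 150
  roll 6: 140 = 140
  roll 7: 140 = 140
This matches the lower bound, so 7 is optimal.

7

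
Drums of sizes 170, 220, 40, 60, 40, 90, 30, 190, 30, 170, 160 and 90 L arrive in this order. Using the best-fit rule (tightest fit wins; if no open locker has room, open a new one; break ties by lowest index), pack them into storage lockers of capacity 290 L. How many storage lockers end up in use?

  170 → locker 1 (new)  [load 170/290]
  220 → locker 2 (new)  [load 220/290]
  40 → locker 2  [load 260/290]
  60 → locker 1  [load 230/290]
  40 → locker 1  [load 270/290]
  90 → locker 3 (new)  [load 90/290]
  30 → locker 2  [load 290/290]
  190 → locker 3  [load 280/290]
  30 → locker 4 (new)  [load 30/290]
  170 → locker 4  [load 200/290]
  160 → locker 5 (new)  [load 160/290]
  90 → locker 4  [load 290/290]
5 storage lockers opened.

5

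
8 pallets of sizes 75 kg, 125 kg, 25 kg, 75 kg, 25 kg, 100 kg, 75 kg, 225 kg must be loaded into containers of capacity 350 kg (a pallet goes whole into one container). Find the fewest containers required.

3

Total = 225 + 125 + 100 + 75 + 75 + 75 + 25 + 25 = 725 kg.
Lower bound: ⌈725/350⌉ = 3 containers.
A packing using 3 containers:
  container 1: 225 + 125 = 350
  container 2: 100 + 75 + 75 + 75 + 25 = 350
  container 3: 25 = 25
This matches the lower bound, so 3 is optimal.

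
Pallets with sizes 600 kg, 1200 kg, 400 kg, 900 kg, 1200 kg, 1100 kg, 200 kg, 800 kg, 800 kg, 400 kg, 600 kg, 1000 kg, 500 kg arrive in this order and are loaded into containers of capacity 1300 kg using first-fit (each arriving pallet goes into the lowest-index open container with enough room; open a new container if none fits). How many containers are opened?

  600 → container 1 (new)  [load 600/1300]
  1200 → container 2 (new)  [load 1200/1300]
  400 → container 1  [load 1000/1300]
  900 → container 3 (new)  [load 900/1300]
  1200 → container 4 (new)  [load 1200/1300]
  1100 → container 5 (new)  [load 1100/1300]
  200 → container 1  [load 1200/1300]
  800 → container 6 (new)  [load 800/1300]
  800 → container 7 (new)  [load 800/1300]
  400 → container 3  [load 1300/1300]
  600 → container 8 (new)  [load 600/1300]
  1000 → container 9 (new)  [load 1000/1300]
  500 → container 6  [load 1300/1300]
9 containers opened.

9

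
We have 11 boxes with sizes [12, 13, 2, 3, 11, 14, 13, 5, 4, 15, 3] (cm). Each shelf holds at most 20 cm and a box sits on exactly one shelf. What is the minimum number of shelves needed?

6

Total = 15 + 14 + 13 + 13 + 12 + 11 + 5 + 4 + 3 + 3 + 2 = 95 cm.
Lower bound: ⌈95/20⌉ = 5 shelves.
Also, 6 boxes each exceed 10 cm, and no two of those can share a shelf, so at least 6 shelves are needed.
A packing using 6 shelves:
  shelf 1: 15 + 5 = 20
  shelf 2: 14 + 4 + 2 = 20
  shelf 3: 13 + 3 + 3 = 19
  shelf 4: 13 = 13
  shelf 5: 12 = 12
  shelf 6: 11 = 11
This matches the lower bound, so 6 is optimal.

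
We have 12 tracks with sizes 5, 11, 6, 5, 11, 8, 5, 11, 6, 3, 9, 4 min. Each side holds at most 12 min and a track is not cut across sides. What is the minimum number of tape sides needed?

8

Total = 11 + 11 + 11 + 9 + 8 + 6 + 6 + 5 + 5 + 5 + 4 + 3 = 84 min.
Lower bound: ⌈84/12⌉ = 7 tape sides.
A packing using 8 tape sides:
  side 1: 11 = 11
  side 2: 11 = 11
  side 3: 11 = 11
  side 4: 9 + 3 = 12
  side 5: 8 + 4 = 12
  side 6: 6 + 6 = 12
  side 7: 5 + 5 = 10
  side 8: 5 = 5
No arrangement into 7 tape sides stays within capacity, so 8 is optimal.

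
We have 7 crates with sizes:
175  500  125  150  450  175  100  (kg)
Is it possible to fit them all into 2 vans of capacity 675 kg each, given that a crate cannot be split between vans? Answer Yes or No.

No

Total = 1675 kg; ⌈1675/675⌉ = 3.
At least 3 vans are required, but only 2 are allowed.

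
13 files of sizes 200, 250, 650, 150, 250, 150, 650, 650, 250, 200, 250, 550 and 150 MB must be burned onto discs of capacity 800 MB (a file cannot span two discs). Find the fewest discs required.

Total = 650 + 650 + 650 + 550 + 250 + 250 + 250 + 250 + 200 + 200 + 150 + 150 + 150 = 4350 MB.
Lower bound: ⌈4350/800⌉ = 6 discs.
A packing using 6 discs:
  disc 1: 650 + 150 = 800
  disc 2: 650 + 150 = 800
  disc 3: 650 + 150 = 800
  disc 4: 550 + 250 = 800
  disc 5: 250 + 250 + 250 = 750
  disc 6: 200 + 200 = 400
This matches the lower bound, so 6 is optimal.

6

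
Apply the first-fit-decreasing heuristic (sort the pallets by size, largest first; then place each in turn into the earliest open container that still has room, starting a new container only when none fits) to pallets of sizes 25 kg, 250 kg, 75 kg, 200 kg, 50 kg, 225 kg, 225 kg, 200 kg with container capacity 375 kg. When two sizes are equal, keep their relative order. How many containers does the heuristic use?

5

Sorted descending: 250, 225, 225, 200, 200, 75, 50, 25.
  250 → container 1 (new)  [load 250/375]
  225 → container 2 (new)  [load 225/375]
  225 → container 3 (new)  [load 225/375]
  200 → container 4 (new)  [load 200/375]
  200 → container 5 (new)  [load 200/375]
  75 → container 1  [load 325/375]
  50 → container 1  [load 375/375]
  25 → container 2  [load 250/375]
5 containers opened.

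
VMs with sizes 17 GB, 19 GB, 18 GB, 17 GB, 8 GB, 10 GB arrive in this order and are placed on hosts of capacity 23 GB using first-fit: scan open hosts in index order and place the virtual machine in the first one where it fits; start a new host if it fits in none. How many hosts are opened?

  17 → host 1 (new)  [load 17/23]
  19 → host 2 (new)  [load 19/23]
  18 → host 3 (new)  [load 18/23]
  17 → host 4 (new)  [load 17/23]
  8 → host 5 (new)  [load 8/23]
  10 → host 5  [load 18/23]
5 hosts opened.

5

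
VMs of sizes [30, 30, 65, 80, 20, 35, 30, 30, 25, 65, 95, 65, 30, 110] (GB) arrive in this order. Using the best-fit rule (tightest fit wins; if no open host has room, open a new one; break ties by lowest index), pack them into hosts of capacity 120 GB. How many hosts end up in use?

  30 → host 1 (new)  [load 30/120]
  30 → host 1  [load 60/120]
  65 → host 2 (new)  [load 65/120]
  80 → host 3 (new)  [load 80/120]
  20 → host 3  [load 100/120]
  35 → host 2  [load 100/120]
  30 → host 1  [load 90/120]
  30 → host 1  [load 120/120]
  25 → host 4 (new)  [load 25/120]
  65 → host 4  [load 90/120]
  95 → host 5 (new)  [load 95/120]
  65 → host 6 (new)  [load 65/120]
  30 → host 4  [load 120/120]
  110 → host 7 (new)  [load 110/120]
7 hosts opened.

7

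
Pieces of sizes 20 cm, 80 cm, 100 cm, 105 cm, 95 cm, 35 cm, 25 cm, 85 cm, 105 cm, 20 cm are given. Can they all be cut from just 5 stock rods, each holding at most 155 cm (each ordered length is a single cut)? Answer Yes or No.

No

Total = 670 cm; ⌈670/155⌉ = 5.
6 pieces each exceed half the capacity and cannot share a stock rod, forcing at least 6 stock rods.
At least 6 stock rods are required, but only 5 are allowed.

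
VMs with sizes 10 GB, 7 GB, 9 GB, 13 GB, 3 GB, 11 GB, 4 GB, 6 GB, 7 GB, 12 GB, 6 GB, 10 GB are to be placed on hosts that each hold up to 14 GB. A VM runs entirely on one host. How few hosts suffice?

8

Total = 13 + 12 + 11 + 10 + 10 + 9 + 7 + 7 + 6 + 6 + 4 + 3 = 98 GB.
Lower bound: ⌈98/14⌉ = 7 hosts.
A packing using 8 hosts:
  host 1: 13 = 13
  host 2: 12 = 12
  host 3: 11 + 3 = 14
  host 4: 10 + 4 = 14
  host 5: 10 = 10
  host 6: 9 = 9
  host 7: 7 + 7 = 14
  host 8: 6 + 6 = 12
No arrangement into 7 hosts stays within capacity, so 8 is optimal.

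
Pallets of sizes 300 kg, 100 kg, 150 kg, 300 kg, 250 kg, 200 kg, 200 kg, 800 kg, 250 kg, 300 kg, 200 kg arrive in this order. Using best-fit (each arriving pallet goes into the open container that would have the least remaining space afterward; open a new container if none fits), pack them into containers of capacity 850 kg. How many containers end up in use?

  300 → container 1 (new)  [load 300/850]
  100 → container 1  [load 400/850]
  150 → container 1  [load 550/850]
  300 → container 1  [load 850/850]
  250 → container 2 (new)  [load 250/850]
  200 → container 2  [load 450/850]
  200 → container 2  [load 650/850]
  800 → container 3 (new)  [load 800/850]
  250 → container 4 (new)  [load 250/850]
  300 → container 4  [load 550/850]
  200 → container 2  [load 850/850]
4 containers opened.

4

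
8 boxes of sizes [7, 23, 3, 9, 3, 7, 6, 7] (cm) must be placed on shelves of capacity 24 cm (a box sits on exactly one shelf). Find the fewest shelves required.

3

Total = 23 + 9 + 7 + 7 + 7 + 6 + 3 + 3 = 65 cm.
Lower bound: ⌈65/24⌉ = 3 shelves.
A packing using 3 shelves:
  shelf 1: 23 = 23
  shelf 2: 9 + 7 + 7 = 23
  shelf 3: 7 + 6 + 3 + 3 = 19
This matches the lower bound, so 3 is optimal.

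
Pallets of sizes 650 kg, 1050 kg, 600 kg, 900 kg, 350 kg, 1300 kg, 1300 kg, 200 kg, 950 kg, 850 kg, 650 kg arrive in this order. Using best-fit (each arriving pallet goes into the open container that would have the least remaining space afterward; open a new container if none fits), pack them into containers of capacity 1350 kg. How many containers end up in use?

  650 → container 1 (new)  [load 650/1350]
  1050 → container 2 (new)  [load 1050/1350]
  600 → container 1  [load 1250/1350]
  900 → container 3 (new)  [load 900/1350]
  350 → container 3  [load 1250/1350]
  1300 → container 4 (new)  [load 1300/1350]
  1300 → container 5 (new)  [load 1300/1350]
  200 → container 2  [load 1250/1350]
  950 → container 6 (new)  [load 950/1350]
  850 → container 7 (new)  [load 850/1350]
  650 → container 8 (new)  [load 650/1350]
8 containers opened.

8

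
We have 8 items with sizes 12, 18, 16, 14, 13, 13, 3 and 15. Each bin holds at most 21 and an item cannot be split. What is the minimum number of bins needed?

7

Total = 18 + 16 + 15 + 14 + 13 + 13 + 12 + 3 = 104.
Lower bound: ⌈104/21⌉ = 5 bins.
Also, 7 items each exceed 21/2, and no two of those can share a bin, so at least 7 bins are needed.
A packing using 7 bins:
  bin 1: 18 + 3 = 21
  bin 2: 16 = 16
  bin 3: 15 = 15
  bin 4: 14 = 14
  bin 5: 13 = 13
  bin 6: 13 = 13
  bin 7: 12 = 12
This matches the lower bound, so 7 is optimal.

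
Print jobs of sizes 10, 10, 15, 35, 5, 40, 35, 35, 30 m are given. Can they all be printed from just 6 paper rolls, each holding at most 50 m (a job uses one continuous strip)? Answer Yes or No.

Yes

A valid assignment using 5 paper rolls:
  roll 1: 40 + 10 = 50
  roll 2: 35 + 15 = 50
  roll 3: 35 + 10 + 5 = 50
  roll 4: 35 = 35
  roll 5: 30 = 30
That uses only 5 ≤ 6, so 6 paper rolls are enough.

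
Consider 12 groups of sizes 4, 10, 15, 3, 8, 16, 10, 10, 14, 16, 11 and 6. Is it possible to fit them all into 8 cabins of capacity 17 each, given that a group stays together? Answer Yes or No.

Total = 123; ⌈123/17⌉ = 8.
The bound of 8 does not rule out 8, but exhaustive search shows no assignment into 8 cabins of capacity 17 exists — the minimum is 9.

No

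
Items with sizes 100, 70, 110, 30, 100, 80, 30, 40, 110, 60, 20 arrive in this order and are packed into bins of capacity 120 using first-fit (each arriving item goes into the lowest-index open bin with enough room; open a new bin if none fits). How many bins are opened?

7

  100 → bin 1 (new)  [load 100/120]
  70 → bin 2 (new)  [load 70/120]
  110 → bin 3 (new)  [load 110/120]
  30 → bin 2  [load 100/120]
  100 → bin 4 (new)  [load 100/120]
  80 → bin 5 (new)  [load 80/120]
  30 → bin 5  [load 110/120]
  40 → bin 6 (new)  [load 40/120]
  110 → bin 7 (new)  [load 110/120]
  60 → bin 6  [load 100/120]
  20 → bin 1  [load 120/120]
7 bins opened.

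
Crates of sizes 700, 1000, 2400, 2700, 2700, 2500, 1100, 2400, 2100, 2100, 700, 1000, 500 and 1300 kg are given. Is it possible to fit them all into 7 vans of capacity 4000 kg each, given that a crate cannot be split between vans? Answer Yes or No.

Yes

A valid assignment using 7 vans:
  van 1: 2700 + 1300 = 4000
  van 2: 2700 + 1100 = 3800
  van 3: 2500 + 1000 + 500 = 4000
  van 4: 2400 + 1000 = 3400
  van 5: 2400 + 700 + 700 = 3800
  van 6: 2100 = 2100
  van 7: 2100 = 2100
Every load is within 4000 kg, so 7 vans suffice.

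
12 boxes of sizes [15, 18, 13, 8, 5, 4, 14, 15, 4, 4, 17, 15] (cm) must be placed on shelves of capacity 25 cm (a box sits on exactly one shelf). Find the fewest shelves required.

7

Total = 18 + 17 + 15 + 15 + 15 + 14 + 13 + 8 + 5 + 4 + 4 + 4 = 132 cm.
Lower bound: ⌈132/25⌉ = 6 shelves.
Also, 7 boxes each exceed 25/2 cm, and no two of those can share a shelf, so at least 7 shelves are needed.
A packing using 7 shelves:
  shelf 1: 18 + 5 = 23
  shelf 2: 17 + 8 = 25
  shelf 3: 15 + 4 + 4 = 23
  shelf 4: 15 + 4 = 19
  shelf 5: 15 = 15
  shelf 6: 14 = 14
  shelf 7: 13 = 13
This matches the lower bound, so 7 is optimal.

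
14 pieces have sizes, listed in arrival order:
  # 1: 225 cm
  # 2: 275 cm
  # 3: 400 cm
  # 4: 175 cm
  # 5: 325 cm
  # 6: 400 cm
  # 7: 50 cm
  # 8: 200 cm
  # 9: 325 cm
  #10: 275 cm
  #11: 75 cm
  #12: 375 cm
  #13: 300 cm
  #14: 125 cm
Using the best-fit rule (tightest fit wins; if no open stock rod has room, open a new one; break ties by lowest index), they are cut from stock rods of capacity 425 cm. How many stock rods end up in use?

  225 → stock rod 1 (new)  [load 225/425]
  275 → stock rod 2 (new)  [load 275/425]
  400 → stock rod 3 (new)  [load 400/425]
  175 → stock rod 1  [load 400/425]
  325 → stock rod 4 (new)  [load 325/425]
  400 → stock rod 5 (new)  [load 400/425]
  50 → stock rod 4  [load 375/425]
  200 → stock rod 6 (new)  [load 200/425]
  325 → stock rod 7 (new)  [load 325/425]
  275 → stock rod 8 (new)  [load 275/425]
  75 → stock rod 7  [load 400/425]
  375 → stock rod 9 (new)  [load 375/425]
  300 → stock rod 10 (new)  [load 300/425]
  125 → stock rod 10  [load 425/425]
10 stock rods opened.

10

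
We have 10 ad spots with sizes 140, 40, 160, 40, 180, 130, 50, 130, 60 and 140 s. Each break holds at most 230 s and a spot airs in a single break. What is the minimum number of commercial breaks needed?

6

Total = 180 + 160 + 140 + 140 + 130 + 130 + 60 + 50 + 40 + 40 = 1070 s.
Lower bound: ⌈1070/230⌉ = 5 commercial breaks.
Also, 6 ad spots each exceed 115 s, and no two of those can share a break, so at least 6 commercial breaks are needed.
A packing using 6 commercial breaks:
  break 1: 180 + 50 = 230
  break 2: 160 + 60 = 220
  break 3: 140 + 40 + 40 = 220
  break 4: 140 = 140
  break 5: 130 = 130
  break 6: 130 = 130
This matches the lower bound, so 6 is optimal.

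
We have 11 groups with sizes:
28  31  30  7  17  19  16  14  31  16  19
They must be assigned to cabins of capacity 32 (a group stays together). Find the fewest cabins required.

8

Total = 31 + 31 + 30 + 28 + 19 + 19 + 17 + 16 + 16 + 14 + 7 = 228.
Lower bound: ⌈228/32⌉ = 8 cabins.
A packing using 8 cabins:
  cabin 1: 31 = 31
  cabin 2: 31 = 31
  cabin 3: 30 = 30
  cabin 4: 28 = 28
  cabin 5: 19 + 7 = 26
  cabin 6: 19 = 19
  cabin 7: 17 + 14 = 31
  cabin 8: 16 + 16 = 32
This matches the lower bound, so 8 is optimal.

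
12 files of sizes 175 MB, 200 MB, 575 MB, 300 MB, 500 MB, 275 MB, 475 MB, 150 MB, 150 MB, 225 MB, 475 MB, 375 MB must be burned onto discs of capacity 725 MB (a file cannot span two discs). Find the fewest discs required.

6

Total = 575 + 500 + 475 + 475 + 375 + 300 + 275 + 225 + 200 + 175 + 150 + 150 = 3875 MB.
Lower bound: ⌈3875/725⌉ = 6 discs.
A packing using 6 discs:
  disc 1: 575 + 150 = 725
  disc 2: 500 + 225 = 725
  disc 3: 475 + 200 = 675
  disc 4: 475 + 175 = 650
  disc 5: 375 + 300 = 675
  disc 6: 275 + 150 = 425
This matches the lower bound, so 6 is optimal.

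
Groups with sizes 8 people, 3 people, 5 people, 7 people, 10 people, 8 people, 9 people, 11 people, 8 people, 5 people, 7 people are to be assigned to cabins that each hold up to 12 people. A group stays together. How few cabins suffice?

Total = 11 + 10 + 9 + 8 + 8 + 8 + 7 + 7 + 5 + 5 + 3 = 81 people.
Lower bound: ⌈81/12⌉ = 7 cabins.
Also, 8 groups each exceed 6 people, and no two of those can share a cabin, so at least 8 cabins are needed.
A packing using 8 cabins:
  cabin 1: 11 = 11
  cabin 2: 10 = 10
  cabin 3: 9 + 3 = 12
  cabin 4: 8 = 8
  cabin 5: 8 = 8
  cabin 6: 8 = 8
  cabin 7: 7 + 5 = 12
  cabin 8: 7 + 5 = 12
This matches the lower bound, so 8 is optimal.

8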